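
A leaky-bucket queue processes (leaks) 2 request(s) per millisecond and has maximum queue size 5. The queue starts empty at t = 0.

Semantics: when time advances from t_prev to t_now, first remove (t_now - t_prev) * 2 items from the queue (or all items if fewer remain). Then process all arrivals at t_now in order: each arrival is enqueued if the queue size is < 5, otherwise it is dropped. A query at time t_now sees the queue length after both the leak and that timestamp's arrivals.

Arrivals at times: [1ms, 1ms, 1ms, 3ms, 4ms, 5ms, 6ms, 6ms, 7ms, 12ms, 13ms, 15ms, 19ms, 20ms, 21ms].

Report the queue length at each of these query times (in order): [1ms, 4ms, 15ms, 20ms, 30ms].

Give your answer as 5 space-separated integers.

Answer: 3 1 1 1 0

Derivation:
Queue lengths at query times:
  query t=1ms: backlog = 3
  query t=4ms: backlog = 1
  query t=15ms: backlog = 1
  query t=20ms: backlog = 1
  query t=30ms: backlog = 0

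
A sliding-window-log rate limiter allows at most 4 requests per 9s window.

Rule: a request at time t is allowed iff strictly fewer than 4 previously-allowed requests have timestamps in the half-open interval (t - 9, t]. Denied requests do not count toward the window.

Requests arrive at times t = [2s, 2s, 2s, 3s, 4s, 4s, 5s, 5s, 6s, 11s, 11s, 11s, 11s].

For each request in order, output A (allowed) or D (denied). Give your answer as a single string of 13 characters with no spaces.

Tracking allowed requests in the window:
  req#1 t=2s: ALLOW
  req#2 t=2s: ALLOW
  req#3 t=2s: ALLOW
  req#4 t=3s: ALLOW
  req#5 t=4s: DENY
  req#6 t=4s: DENY
  req#7 t=5s: DENY
  req#8 t=5s: DENY
  req#9 t=6s: DENY
  req#10 t=11s: ALLOW
  req#11 t=11s: ALLOW
  req#12 t=11s: ALLOW
  req#13 t=11s: DENY

Answer: AAAADDDDDAAAD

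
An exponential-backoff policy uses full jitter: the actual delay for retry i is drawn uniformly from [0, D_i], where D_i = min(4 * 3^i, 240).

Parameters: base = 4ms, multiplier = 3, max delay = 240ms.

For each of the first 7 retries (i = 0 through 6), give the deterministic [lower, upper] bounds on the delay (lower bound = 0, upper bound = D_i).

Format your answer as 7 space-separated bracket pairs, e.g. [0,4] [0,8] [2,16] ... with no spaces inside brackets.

Computing bounds per retry:
  i=0: D_i=min(4*3^0,240)=4, bounds=[0,4]
  i=1: D_i=min(4*3^1,240)=12, bounds=[0,12]
  i=2: D_i=min(4*3^2,240)=36, bounds=[0,36]
  i=3: D_i=min(4*3^3,240)=108, bounds=[0,108]
  i=4: D_i=min(4*3^4,240)=240, bounds=[0,240]
  i=5: D_i=min(4*3^5,240)=240, bounds=[0,240]
  i=6: D_i=min(4*3^6,240)=240, bounds=[0,240]

Answer: [0,4] [0,12] [0,36] [0,108] [0,240] [0,240] [0,240]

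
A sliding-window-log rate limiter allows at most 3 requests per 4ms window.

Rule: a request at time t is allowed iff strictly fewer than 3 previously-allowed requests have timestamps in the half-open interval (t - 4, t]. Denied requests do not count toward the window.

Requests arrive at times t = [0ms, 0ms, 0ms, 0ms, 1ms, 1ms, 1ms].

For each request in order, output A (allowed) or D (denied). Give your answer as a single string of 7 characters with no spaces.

Tracking allowed requests in the window:
  req#1 t=0ms: ALLOW
  req#2 t=0ms: ALLOW
  req#3 t=0ms: ALLOW
  req#4 t=0ms: DENY
  req#5 t=1ms: DENY
  req#6 t=1ms: DENY
  req#7 t=1ms: DENY

Answer: AAADDDD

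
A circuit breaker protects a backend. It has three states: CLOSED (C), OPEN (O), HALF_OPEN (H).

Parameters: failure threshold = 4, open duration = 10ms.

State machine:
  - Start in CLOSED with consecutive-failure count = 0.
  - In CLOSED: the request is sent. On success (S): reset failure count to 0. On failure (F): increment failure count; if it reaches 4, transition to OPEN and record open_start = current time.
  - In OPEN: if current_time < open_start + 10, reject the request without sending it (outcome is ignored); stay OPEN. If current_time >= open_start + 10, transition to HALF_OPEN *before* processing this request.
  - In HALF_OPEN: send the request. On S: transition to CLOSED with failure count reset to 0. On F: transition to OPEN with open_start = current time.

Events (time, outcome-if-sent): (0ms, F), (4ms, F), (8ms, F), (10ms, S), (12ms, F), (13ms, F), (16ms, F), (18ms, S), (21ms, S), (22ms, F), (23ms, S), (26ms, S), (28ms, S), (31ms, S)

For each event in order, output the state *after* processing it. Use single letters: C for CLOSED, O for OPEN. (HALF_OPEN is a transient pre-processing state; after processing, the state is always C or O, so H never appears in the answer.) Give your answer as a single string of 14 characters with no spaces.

State after each event:
  event#1 t=0ms outcome=F: state=CLOSED
  event#2 t=4ms outcome=F: state=CLOSED
  event#3 t=8ms outcome=F: state=CLOSED
  event#4 t=10ms outcome=S: state=CLOSED
  event#5 t=12ms outcome=F: state=CLOSED
  event#6 t=13ms outcome=F: state=CLOSED
  event#7 t=16ms outcome=F: state=CLOSED
  event#8 t=18ms outcome=S: state=CLOSED
  event#9 t=21ms outcome=S: state=CLOSED
  event#10 t=22ms outcome=F: state=CLOSED
  event#11 t=23ms outcome=S: state=CLOSED
  event#12 t=26ms outcome=S: state=CLOSED
  event#13 t=28ms outcome=S: state=CLOSED
  event#14 t=31ms outcome=S: state=CLOSED

Answer: CCCCCCCCCCCCCC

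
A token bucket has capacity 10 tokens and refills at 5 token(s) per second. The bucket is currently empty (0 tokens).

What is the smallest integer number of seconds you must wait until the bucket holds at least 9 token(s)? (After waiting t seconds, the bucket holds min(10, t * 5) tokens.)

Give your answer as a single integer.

Answer: 2

Derivation:
Need t * 5 >= 9, so t >= 9/5.
Smallest integer t = ceil(9/5) = 2.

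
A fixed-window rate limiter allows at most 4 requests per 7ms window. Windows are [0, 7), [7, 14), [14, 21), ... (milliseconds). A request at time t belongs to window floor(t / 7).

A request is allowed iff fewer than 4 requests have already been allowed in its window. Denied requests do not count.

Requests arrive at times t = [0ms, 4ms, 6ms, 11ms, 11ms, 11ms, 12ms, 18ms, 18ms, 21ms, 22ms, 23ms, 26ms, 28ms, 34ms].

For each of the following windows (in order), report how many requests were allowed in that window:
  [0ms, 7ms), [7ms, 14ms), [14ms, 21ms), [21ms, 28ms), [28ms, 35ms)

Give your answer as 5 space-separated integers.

Answer: 3 4 2 4 2

Derivation:
Processing requests:
  req#1 t=0ms (window 0): ALLOW
  req#2 t=4ms (window 0): ALLOW
  req#3 t=6ms (window 0): ALLOW
  req#4 t=11ms (window 1): ALLOW
  req#5 t=11ms (window 1): ALLOW
  req#6 t=11ms (window 1): ALLOW
  req#7 t=12ms (window 1): ALLOW
  req#8 t=18ms (window 2): ALLOW
  req#9 t=18ms (window 2): ALLOW
  req#10 t=21ms (window 3): ALLOW
  req#11 t=22ms (window 3): ALLOW
  req#12 t=23ms (window 3): ALLOW
  req#13 t=26ms (window 3): ALLOW
  req#14 t=28ms (window 4): ALLOW
  req#15 t=34ms (window 4): ALLOW

Allowed counts by window: 3 4 2 4 2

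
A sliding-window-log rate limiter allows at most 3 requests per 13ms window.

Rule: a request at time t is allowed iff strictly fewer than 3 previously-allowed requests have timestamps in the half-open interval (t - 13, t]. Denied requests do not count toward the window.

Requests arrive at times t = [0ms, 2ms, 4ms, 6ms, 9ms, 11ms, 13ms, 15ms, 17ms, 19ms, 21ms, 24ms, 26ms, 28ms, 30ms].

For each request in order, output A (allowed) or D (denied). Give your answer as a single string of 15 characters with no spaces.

Answer: AAADDDAAADDDAAA

Derivation:
Tracking allowed requests in the window:
  req#1 t=0ms: ALLOW
  req#2 t=2ms: ALLOW
  req#3 t=4ms: ALLOW
  req#4 t=6ms: DENY
  req#5 t=9ms: DENY
  req#6 t=11ms: DENY
  req#7 t=13ms: ALLOW
  req#8 t=15ms: ALLOW
  req#9 t=17ms: ALLOW
  req#10 t=19ms: DENY
  req#11 t=21ms: DENY
  req#12 t=24ms: DENY
  req#13 t=26ms: ALLOW
  req#14 t=28ms: ALLOW
  req#15 t=30ms: ALLOW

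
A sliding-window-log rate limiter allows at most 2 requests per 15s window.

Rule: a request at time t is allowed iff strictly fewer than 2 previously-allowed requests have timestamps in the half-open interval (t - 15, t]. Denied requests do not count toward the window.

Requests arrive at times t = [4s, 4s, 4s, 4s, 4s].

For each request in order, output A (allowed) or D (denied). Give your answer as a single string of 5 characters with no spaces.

Tracking allowed requests in the window:
  req#1 t=4s: ALLOW
  req#2 t=4s: ALLOW
  req#3 t=4s: DENY
  req#4 t=4s: DENY
  req#5 t=4s: DENY

Answer: AADDD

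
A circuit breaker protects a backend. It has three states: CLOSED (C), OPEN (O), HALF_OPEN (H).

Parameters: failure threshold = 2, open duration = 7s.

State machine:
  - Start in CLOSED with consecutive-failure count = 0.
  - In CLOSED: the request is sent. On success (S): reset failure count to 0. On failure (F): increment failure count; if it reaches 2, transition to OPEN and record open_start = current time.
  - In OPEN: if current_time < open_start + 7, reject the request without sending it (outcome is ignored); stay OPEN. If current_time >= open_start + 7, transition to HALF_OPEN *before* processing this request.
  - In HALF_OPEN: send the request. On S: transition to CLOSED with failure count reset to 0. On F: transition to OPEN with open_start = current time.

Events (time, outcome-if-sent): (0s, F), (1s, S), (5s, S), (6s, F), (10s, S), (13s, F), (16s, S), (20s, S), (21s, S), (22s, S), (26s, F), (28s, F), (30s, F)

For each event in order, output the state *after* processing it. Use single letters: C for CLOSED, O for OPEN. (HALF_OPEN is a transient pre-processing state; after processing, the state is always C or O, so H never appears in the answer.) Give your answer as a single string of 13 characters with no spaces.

Answer: CCCCCCCCCCCOO

Derivation:
State after each event:
  event#1 t=0s outcome=F: state=CLOSED
  event#2 t=1s outcome=S: state=CLOSED
  event#3 t=5s outcome=S: state=CLOSED
  event#4 t=6s outcome=F: state=CLOSED
  event#5 t=10s outcome=S: state=CLOSED
  event#6 t=13s outcome=F: state=CLOSED
  event#7 t=16s outcome=S: state=CLOSED
  event#8 t=20s outcome=S: state=CLOSED
  event#9 t=21s outcome=S: state=CLOSED
  event#10 t=22s outcome=S: state=CLOSED
  event#11 t=26s outcome=F: state=CLOSED
  event#12 t=28s outcome=F: state=OPEN
  event#13 t=30s outcome=F: state=OPEN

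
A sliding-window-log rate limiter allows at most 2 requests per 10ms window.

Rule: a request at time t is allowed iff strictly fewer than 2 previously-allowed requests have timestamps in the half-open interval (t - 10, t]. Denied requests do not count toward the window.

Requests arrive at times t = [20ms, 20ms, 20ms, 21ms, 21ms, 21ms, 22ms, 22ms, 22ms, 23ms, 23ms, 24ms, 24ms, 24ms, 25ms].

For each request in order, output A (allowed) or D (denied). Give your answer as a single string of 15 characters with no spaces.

Answer: AADDDDDDDDDDDDD

Derivation:
Tracking allowed requests in the window:
  req#1 t=20ms: ALLOW
  req#2 t=20ms: ALLOW
  req#3 t=20ms: DENY
  req#4 t=21ms: DENY
  req#5 t=21ms: DENY
  req#6 t=21ms: DENY
  req#7 t=22ms: DENY
  req#8 t=22ms: DENY
  req#9 t=22ms: DENY
  req#10 t=23ms: DENY
  req#11 t=23ms: DENY
  req#12 t=24ms: DENY
  req#13 t=24ms: DENY
  req#14 t=24ms: DENY
  req#15 t=25ms: DENY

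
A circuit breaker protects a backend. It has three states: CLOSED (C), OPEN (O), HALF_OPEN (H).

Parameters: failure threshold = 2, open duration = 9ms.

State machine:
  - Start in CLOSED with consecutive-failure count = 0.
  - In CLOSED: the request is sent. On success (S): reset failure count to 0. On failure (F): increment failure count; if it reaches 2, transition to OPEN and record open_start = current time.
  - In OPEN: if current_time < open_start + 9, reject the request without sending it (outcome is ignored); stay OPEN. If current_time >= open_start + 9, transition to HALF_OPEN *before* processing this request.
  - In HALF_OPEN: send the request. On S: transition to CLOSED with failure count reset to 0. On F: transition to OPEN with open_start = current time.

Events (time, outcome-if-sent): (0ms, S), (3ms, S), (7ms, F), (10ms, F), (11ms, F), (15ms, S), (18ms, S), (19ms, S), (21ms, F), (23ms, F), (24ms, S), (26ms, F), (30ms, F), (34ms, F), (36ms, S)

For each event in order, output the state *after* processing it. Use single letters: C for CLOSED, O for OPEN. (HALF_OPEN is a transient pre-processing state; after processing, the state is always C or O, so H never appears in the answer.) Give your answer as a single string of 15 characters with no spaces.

State after each event:
  event#1 t=0ms outcome=S: state=CLOSED
  event#2 t=3ms outcome=S: state=CLOSED
  event#3 t=7ms outcome=F: state=CLOSED
  event#4 t=10ms outcome=F: state=OPEN
  event#5 t=11ms outcome=F: state=OPEN
  event#6 t=15ms outcome=S: state=OPEN
  event#7 t=18ms outcome=S: state=OPEN
  event#8 t=19ms outcome=S: state=CLOSED
  event#9 t=21ms outcome=F: state=CLOSED
  event#10 t=23ms outcome=F: state=OPEN
  event#11 t=24ms outcome=S: state=OPEN
  event#12 t=26ms outcome=F: state=OPEN
  event#13 t=30ms outcome=F: state=OPEN
  event#14 t=34ms outcome=F: state=OPEN
  event#15 t=36ms outcome=S: state=OPEN

Answer: CCCOOOOCCOOOOOO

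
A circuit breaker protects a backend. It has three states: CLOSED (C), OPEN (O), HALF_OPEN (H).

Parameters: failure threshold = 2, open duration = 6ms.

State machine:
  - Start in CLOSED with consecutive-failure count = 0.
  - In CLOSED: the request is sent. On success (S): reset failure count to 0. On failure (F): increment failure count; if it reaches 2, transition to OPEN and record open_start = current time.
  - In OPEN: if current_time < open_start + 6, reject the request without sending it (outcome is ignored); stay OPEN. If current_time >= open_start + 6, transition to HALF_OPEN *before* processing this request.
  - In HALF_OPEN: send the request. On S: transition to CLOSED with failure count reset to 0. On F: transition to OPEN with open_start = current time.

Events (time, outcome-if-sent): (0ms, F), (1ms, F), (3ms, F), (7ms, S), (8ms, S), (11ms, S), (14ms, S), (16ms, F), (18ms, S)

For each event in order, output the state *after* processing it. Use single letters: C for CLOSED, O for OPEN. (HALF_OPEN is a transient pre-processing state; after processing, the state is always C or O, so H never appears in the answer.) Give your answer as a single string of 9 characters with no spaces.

Answer: COOCCCCCC

Derivation:
State after each event:
  event#1 t=0ms outcome=F: state=CLOSED
  event#2 t=1ms outcome=F: state=OPEN
  event#3 t=3ms outcome=F: state=OPEN
  event#4 t=7ms outcome=S: state=CLOSED
  event#5 t=8ms outcome=S: state=CLOSED
  event#6 t=11ms outcome=S: state=CLOSED
  event#7 t=14ms outcome=S: state=CLOSED
  event#8 t=16ms outcome=F: state=CLOSED
  event#9 t=18ms outcome=S: state=CLOSED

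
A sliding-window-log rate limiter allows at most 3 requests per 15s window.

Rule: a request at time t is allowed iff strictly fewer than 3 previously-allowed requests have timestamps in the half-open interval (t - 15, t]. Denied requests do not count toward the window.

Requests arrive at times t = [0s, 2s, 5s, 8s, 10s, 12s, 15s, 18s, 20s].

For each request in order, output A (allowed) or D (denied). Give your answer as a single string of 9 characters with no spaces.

Tracking allowed requests in the window:
  req#1 t=0s: ALLOW
  req#2 t=2s: ALLOW
  req#3 t=5s: ALLOW
  req#4 t=8s: DENY
  req#5 t=10s: DENY
  req#6 t=12s: DENY
  req#7 t=15s: ALLOW
  req#8 t=18s: ALLOW
  req#9 t=20s: ALLOW

Answer: AAADDDAAA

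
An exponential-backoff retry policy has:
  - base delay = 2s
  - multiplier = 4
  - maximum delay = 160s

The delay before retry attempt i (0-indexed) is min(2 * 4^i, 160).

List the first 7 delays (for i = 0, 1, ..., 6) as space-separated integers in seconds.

Answer: 2 8 32 128 160 160 160

Derivation:
Computing each delay:
  i=0: min(2*4^0, 160) = 2
  i=1: min(2*4^1, 160) = 8
  i=2: min(2*4^2, 160) = 32
  i=3: min(2*4^3, 160) = 128
  i=4: min(2*4^4, 160) = 160
  i=5: min(2*4^5, 160) = 160
  i=6: min(2*4^6, 160) = 160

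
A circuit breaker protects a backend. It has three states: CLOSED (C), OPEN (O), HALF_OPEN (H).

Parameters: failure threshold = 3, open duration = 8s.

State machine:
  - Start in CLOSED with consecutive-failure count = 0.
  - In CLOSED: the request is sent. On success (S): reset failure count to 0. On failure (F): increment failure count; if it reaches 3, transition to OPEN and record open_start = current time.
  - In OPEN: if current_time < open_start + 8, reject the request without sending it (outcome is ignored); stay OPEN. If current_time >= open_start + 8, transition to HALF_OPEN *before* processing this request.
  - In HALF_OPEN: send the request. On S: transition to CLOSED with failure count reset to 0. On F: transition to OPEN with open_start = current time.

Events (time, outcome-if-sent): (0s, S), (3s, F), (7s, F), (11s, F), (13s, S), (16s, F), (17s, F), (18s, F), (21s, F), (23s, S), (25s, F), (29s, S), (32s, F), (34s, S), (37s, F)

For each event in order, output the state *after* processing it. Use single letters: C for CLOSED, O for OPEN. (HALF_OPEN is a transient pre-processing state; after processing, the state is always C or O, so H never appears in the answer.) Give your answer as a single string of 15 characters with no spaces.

State after each event:
  event#1 t=0s outcome=S: state=CLOSED
  event#2 t=3s outcome=F: state=CLOSED
  event#3 t=7s outcome=F: state=CLOSED
  event#4 t=11s outcome=F: state=OPEN
  event#5 t=13s outcome=S: state=OPEN
  event#6 t=16s outcome=F: state=OPEN
  event#7 t=17s outcome=F: state=OPEN
  event#8 t=18s outcome=F: state=OPEN
  event#9 t=21s outcome=F: state=OPEN
  event#10 t=23s outcome=S: state=OPEN
  event#11 t=25s outcome=F: state=OPEN
  event#12 t=29s outcome=S: state=CLOSED
  event#13 t=32s outcome=F: state=CLOSED
  event#14 t=34s outcome=S: state=CLOSED
  event#15 t=37s outcome=F: state=CLOSED

Answer: CCCOOOOOOOOCCCC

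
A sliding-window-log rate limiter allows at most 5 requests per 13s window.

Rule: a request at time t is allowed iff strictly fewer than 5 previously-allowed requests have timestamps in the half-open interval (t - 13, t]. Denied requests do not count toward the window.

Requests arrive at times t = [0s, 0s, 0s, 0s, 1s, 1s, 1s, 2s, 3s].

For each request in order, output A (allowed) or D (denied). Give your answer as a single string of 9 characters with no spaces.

Tracking allowed requests in the window:
  req#1 t=0s: ALLOW
  req#2 t=0s: ALLOW
  req#3 t=0s: ALLOW
  req#4 t=0s: ALLOW
  req#5 t=1s: ALLOW
  req#6 t=1s: DENY
  req#7 t=1s: DENY
  req#8 t=2s: DENY
  req#9 t=3s: DENY

Answer: AAAAADDDD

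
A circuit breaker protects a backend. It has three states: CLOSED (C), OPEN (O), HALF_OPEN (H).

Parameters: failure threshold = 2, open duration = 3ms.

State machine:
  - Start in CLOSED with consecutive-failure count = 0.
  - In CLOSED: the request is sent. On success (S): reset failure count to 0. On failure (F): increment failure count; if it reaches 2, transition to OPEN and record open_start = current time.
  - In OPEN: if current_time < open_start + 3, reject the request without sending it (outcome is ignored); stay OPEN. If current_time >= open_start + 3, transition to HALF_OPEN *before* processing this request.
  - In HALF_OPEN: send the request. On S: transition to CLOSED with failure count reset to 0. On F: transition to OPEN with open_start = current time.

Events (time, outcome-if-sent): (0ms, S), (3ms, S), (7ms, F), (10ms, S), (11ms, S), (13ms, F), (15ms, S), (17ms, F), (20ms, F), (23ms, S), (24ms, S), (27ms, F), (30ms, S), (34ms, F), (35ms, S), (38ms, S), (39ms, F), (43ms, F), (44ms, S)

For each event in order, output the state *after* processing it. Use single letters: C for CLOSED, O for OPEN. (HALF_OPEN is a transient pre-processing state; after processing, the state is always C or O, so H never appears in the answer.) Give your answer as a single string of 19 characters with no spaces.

State after each event:
  event#1 t=0ms outcome=S: state=CLOSED
  event#2 t=3ms outcome=S: state=CLOSED
  event#3 t=7ms outcome=F: state=CLOSED
  event#4 t=10ms outcome=S: state=CLOSED
  event#5 t=11ms outcome=S: state=CLOSED
  event#6 t=13ms outcome=F: state=CLOSED
  event#7 t=15ms outcome=S: state=CLOSED
  event#8 t=17ms outcome=F: state=CLOSED
  event#9 t=20ms outcome=F: state=OPEN
  event#10 t=23ms outcome=S: state=CLOSED
  event#11 t=24ms outcome=S: state=CLOSED
  event#12 t=27ms outcome=F: state=CLOSED
  event#13 t=30ms outcome=S: state=CLOSED
  event#14 t=34ms outcome=F: state=CLOSED
  event#15 t=35ms outcome=S: state=CLOSED
  event#16 t=38ms outcome=S: state=CLOSED
  event#17 t=39ms outcome=F: state=CLOSED
  event#18 t=43ms outcome=F: state=OPEN
  event#19 t=44ms outcome=S: state=OPEN

Answer: CCCCCCCCOCCCCCCCCOO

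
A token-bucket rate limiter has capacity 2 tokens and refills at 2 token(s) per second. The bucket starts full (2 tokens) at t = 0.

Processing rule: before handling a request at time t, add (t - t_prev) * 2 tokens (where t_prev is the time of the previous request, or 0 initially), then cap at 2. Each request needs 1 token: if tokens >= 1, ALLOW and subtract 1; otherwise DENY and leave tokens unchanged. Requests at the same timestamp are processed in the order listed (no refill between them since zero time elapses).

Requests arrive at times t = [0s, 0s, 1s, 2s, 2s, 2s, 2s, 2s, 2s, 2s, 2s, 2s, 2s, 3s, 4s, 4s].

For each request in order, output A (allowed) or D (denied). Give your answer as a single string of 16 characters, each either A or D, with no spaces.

Answer: AAAAADDDDDDDDAAA

Derivation:
Simulating step by step:
  req#1 t=0s: ALLOW
  req#2 t=0s: ALLOW
  req#3 t=1s: ALLOW
  req#4 t=2s: ALLOW
  req#5 t=2s: ALLOW
  req#6 t=2s: DENY
  req#7 t=2s: DENY
  req#8 t=2s: DENY
  req#9 t=2s: DENY
  req#10 t=2s: DENY
  req#11 t=2s: DENY
  req#12 t=2s: DENY
  req#13 t=2s: DENY
  req#14 t=3s: ALLOW
  req#15 t=4s: ALLOW
  req#16 t=4s: ALLOW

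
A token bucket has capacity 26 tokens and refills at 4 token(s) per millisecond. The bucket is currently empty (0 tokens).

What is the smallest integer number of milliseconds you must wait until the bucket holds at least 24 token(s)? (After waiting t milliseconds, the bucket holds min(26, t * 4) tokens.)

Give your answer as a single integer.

Need t * 4 >= 24, so t >= 24/4.
Smallest integer t = ceil(24/4) = 6.

Answer: 6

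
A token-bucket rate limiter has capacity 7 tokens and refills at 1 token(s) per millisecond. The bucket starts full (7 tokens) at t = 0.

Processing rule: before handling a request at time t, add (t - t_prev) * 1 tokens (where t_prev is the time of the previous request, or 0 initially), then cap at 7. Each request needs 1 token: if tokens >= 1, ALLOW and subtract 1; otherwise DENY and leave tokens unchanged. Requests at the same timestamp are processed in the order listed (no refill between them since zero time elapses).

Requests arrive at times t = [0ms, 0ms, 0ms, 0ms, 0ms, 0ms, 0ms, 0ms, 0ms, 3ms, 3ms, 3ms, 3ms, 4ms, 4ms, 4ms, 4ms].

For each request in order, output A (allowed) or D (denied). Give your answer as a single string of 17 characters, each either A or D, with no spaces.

Simulating step by step:
  req#1 t=0ms: ALLOW
  req#2 t=0ms: ALLOW
  req#3 t=0ms: ALLOW
  req#4 t=0ms: ALLOW
  req#5 t=0ms: ALLOW
  req#6 t=0ms: ALLOW
  req#7 t=0ms: ALLOW
  req#8 t=0ms: DENY
  req#9 t=0ms: DENY
  req#10 t=3ms: ALLOW
  req#11 t=3ms: ALLOW
  req#12 t=3ms: ALLOW
  req#13 t=3ms: DENY
  req#14 t=4ms: ALLOW
  req#15 t=4ms: DENY
  req#16 t=4ms: DENY
  req#17 t=4ms: DENY

Answer: AAAAAAADDAAADADDD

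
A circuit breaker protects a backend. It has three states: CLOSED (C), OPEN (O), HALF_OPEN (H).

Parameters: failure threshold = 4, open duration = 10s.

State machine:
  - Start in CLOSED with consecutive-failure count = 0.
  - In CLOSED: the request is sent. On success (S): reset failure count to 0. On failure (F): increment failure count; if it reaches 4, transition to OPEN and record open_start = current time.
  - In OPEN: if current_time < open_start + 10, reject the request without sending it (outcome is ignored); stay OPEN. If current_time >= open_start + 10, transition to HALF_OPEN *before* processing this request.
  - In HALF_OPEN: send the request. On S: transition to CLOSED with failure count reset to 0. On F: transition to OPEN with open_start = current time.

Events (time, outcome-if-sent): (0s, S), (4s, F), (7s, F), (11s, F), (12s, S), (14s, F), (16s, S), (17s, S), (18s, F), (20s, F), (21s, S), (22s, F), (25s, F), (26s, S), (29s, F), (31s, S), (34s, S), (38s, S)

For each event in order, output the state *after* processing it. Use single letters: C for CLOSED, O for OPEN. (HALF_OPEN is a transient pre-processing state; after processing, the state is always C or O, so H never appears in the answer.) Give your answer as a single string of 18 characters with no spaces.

Answer: CCCCCCCCCCCCCCCCCC

Derivation:
State after each event:
  event#1 t=0s outcome=S: state=CLOSED
  event#2 t=4s outcome=F: state=CLOSED
  event#3 t=7s outcome=F: state=CLOSED
  event#4 t=11s outcome=F: state=CLOSED
  event#5 t=12s outcome=S: state=CLOSED
  event#6 t=14s outcome=F: state=CLOSED
  event#7 t=16s outcome=S: state=CLOSED
  event#8 t=17s outcome=S: state=CLOSED
  event#9 t=18s outcome=F: state=CLOSED
  event#10 t=20s outcome=F: state=CLOSED
  event#11 t=21s outcome=S: state=CLOSED
  event#12 t=22s outcome=F: state=CLOSED
  event#13 t=25s outcome=F: state=CLOSED
  event#14 t=26s outcome=S: state=CLOSED
  event#15 t=29s outcome=F: state=CLOSED
  event#16 t=31s outcome=S: state=CLOSED
  event#17 t=34s outcome=S: state=CLOSED
  event#18 t=38s outcome=S: state=CLOSED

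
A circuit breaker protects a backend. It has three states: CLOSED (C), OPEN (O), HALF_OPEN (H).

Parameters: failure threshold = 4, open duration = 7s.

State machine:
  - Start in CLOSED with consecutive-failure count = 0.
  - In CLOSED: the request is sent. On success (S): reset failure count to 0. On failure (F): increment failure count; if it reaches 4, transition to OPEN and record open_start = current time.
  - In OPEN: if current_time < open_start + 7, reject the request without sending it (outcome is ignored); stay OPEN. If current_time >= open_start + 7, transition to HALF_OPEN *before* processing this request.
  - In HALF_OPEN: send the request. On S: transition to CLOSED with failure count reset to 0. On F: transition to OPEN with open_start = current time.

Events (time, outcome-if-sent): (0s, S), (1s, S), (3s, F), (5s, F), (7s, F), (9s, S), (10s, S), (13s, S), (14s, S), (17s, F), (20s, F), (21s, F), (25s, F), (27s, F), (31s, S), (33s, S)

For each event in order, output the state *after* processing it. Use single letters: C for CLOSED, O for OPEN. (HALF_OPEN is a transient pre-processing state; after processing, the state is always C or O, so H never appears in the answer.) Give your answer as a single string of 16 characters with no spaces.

Answer: CCCCCCCCCCCCOOOC

Derivation:
State after each event:
  event#1 t=0s outcome=S: state=CLOSED
  event#2 t=1s outcome=S: state=CLOSED
  event#3 t=3s outcome=F: state=CLOSED
  event#4 t=5s outcome=F: state=CLOSED
  event#5 t=7s outcome=F: state=CLOSED
  event#6 t=9s outcome=S: state=CLOSED
  event#7 t=10s outcome=S: state=CLOSED
  event#8 t=13s outcome=S: state=CLOSED
  event#9 t=14s outcome=S: state=CLOSED
  event#10 t=17s outcome=F: state=CLOSED
  event#11 t=20s outcome=F: state=CLOSED
  event#12 t=21s outcome=F: state=CLOSED
  event#13 t=25s outcome=F: state=OPEN
  event#14 t=27s outcome=F: state=OPEN
  event#15 t=31s outcome=S: state=OPEN
  event#16 t=33s outcome=S: state=CLOSED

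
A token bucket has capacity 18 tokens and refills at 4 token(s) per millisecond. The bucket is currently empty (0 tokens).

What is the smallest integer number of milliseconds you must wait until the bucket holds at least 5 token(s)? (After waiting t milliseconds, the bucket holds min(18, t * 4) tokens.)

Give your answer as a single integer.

Answer: 2

Derivation:
Need t * 4 >= 5, so t >= 5/4.
Smallest integer t = ceil(5/4) = 2.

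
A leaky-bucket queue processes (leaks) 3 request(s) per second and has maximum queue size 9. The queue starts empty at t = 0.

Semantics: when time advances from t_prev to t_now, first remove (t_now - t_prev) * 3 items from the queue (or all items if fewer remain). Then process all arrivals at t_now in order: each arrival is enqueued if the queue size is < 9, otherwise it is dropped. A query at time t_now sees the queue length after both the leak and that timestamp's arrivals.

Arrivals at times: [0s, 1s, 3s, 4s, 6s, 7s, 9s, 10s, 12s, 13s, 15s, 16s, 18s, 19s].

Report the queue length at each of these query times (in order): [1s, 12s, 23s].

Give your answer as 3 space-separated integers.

Queue lengths at query times:
  query t=1s: backlog = 1
  query t=12s: backlog = 1
  query t=23s: backlog = 0

Answer: 1 1 0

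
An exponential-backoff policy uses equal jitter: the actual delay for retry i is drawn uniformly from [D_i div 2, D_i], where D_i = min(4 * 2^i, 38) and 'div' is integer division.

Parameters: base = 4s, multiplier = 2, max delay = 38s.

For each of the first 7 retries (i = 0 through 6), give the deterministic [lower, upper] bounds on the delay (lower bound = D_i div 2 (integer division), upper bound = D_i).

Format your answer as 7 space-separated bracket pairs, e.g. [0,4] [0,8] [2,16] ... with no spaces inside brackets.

Answer: [2,4] [4,8] [8,16] [16,32] [19,38] [19,38] [19,38]

Derivation:
Computing bounds per retry:
  i=0: D_i=min(4*2^0,38)=4, bounds=[2,4]
  i=1: D_i=min(4*2^1,38)=8, bounds=[4,8]
  i=2: D_i=min(4*2^2,38)=16, bounds=[8,16]
  i=3: D_i=min(4*2^3,38)=32, bounds=[16,32]
  i=4: D_i=min(4*2^4,38)=38, bounds=[19,38]
  i=5: D_i=min(4*2^5,38)=38, bounds=[19,38]
  i=6: D_i=min(4*2^6,38)=38, bounds=[19,38]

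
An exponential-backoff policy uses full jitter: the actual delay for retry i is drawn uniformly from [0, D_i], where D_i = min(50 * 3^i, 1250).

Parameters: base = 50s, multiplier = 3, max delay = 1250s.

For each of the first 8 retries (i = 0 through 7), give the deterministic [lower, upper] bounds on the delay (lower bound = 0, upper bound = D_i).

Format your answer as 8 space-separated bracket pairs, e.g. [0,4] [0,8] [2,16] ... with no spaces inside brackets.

Computing bounds per retry:
  i=0: D_i=min(50*3^0,1250)=50, bounds=[0,50]
  i=1: D_i=min(50*3^1,1250)=150, bounds=[0,150]
  i=2: D_i=min(50*3^2,1250)=450, bounds=[0,450]
  i=3: D_i=min(50*3^3,1250)=1250, bounds=[0,1250]
  i=4: D_i=min(50*3^4,1250)=1250, bounds=[0,1250]
  i=5: D_i=min(50*3^5,1250)=1250, bounds=[0,1250]
  i=6: D_i=min(50*3^6,1250)=1250, bounds=[0,1250]
  i=7: D_i=min(50*3^7,1250)=1250, bounds=[0,1250]

Answer: [0,50] [0,150] [0,450] [0,1250] [0,1250] [0,1250] [0,1250] [0,1250]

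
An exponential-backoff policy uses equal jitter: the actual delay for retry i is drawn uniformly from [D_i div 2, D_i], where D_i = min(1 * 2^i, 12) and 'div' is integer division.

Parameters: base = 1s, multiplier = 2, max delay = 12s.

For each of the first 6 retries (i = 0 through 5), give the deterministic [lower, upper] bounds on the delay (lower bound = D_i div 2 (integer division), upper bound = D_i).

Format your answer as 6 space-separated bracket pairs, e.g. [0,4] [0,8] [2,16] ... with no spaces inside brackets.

Answer: [0,1] [1,2] [2,4] [4,8] [6,12] [6,12]

Derivation:
Computing bounds per retry:
  i=0: D_i=min(1*2^0,12)=1, bounds=[0,1]
  i=1: D_i=min(1*2^1,12)=2, bounds=[1,2]
  i=2: D_i=min(1*2^2,12)=4, bounds=[2,4]
  i=3: D_i=min(1*2^3,12)=8, bounds=[4,8]
  i=4: D_i=min(1*2^4,12)=12, bounds=[6,12]
  i=5: D_i=min(1*2^5,12)=12, bounds=[6,12]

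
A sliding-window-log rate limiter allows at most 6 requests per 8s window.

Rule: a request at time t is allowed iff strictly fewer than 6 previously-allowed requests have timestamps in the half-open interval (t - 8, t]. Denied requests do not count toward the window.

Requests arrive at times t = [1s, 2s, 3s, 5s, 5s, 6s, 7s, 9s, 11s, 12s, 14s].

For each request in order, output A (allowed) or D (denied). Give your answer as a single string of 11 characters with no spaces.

Tracking allowed requests in the window:
  req#1 t=1s: ALLOW
  req#2 t=2s: ALLOW
  req#3 t=3s: ALLOW
  req#4 t=5s: ALLOW
  req#5 t=5s: ALLOW
  req#6 t=6s: ALLOW
  req#7 t=7s: DENY
  req#8 t=9s: ALLOW
  req#9 t=11s: ALLOW
  req#10 t=12s: ALLOW
  req#11 t=14s: ALLOW

Answer: AAAAAADAAAA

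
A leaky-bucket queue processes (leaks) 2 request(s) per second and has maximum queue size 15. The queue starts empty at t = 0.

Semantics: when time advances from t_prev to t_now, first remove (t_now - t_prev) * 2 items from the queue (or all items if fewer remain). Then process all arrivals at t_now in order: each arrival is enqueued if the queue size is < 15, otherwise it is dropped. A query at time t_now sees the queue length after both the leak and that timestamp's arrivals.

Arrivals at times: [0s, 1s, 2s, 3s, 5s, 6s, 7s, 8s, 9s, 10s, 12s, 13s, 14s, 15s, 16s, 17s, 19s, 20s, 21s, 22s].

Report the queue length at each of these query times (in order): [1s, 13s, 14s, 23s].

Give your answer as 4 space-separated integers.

Queue lengths at query times:
  query t=1s: backlog = 1
  query t=13s: backlog = 1
  query t=14s: backlog = 1
  query t=23s: backlog = 0

Answer: 1 1 1 0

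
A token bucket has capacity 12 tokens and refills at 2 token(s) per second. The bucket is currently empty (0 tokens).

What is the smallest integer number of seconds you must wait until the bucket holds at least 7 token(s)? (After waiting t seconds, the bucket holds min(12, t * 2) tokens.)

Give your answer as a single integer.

Need t * 2 >= 7, so t >= 7/2.
Smallest integer t = ceil(7/2) = 4.

Answer: 4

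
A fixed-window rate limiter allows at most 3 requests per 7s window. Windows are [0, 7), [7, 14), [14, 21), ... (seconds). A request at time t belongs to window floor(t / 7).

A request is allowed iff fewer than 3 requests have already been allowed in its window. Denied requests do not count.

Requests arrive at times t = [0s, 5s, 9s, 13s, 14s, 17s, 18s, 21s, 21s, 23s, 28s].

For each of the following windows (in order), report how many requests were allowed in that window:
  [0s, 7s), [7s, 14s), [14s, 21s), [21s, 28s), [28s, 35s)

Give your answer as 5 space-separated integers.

Processing requests:
  req#1 t=0s (window 0): ALLOW
  req#2 t=5s (window 0): ALLOW
  req#3 t=9s (window 1): ALLOW
  req#4 t=13s (window 1): ALLOW
  req#5 t=14s (window 2): ALLOW
  req#6 t=17s (window 2): ALLOW
  req#7 t=18s (window 2): ALLOW
  req#8 t=21s (window 3): ALLOW
  req#9 t=21s (window 3): ALLOW
  req#10 t=23s (window 3): ALLOW
  req#11 t=28s (window 4): ALLOW

Allowed counts by window: 2 2 3 3 1

Answer: 2 2 3 3 1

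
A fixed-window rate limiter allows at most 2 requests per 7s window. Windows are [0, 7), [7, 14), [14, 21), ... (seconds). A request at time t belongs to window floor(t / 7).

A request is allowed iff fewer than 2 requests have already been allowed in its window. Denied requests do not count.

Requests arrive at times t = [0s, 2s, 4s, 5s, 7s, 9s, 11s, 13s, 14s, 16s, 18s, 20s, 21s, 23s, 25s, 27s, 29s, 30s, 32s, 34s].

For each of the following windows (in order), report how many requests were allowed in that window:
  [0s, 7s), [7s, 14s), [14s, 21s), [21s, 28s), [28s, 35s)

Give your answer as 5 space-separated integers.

Answer: 2 2 2 2 2

Derivation:
Processing requests:
  req#1 t=0s (window 0): ALLOW
  req#2 t=2s (window 0): ALLOW
  req#3 t=4s (window 0): DENY
  req#4 t=5s (window 0): DENY
  req#5 t=7s (window 1): ALLOW
  req#6 t=9s (window 1): ALLOW
  req#7 t=11s (window 1): DENY
  req#8 t=13s (window 1): DENY
  req#9 t=14s (window 2): ALLOW
  req#10 t=16s (window 2): ALLOW
  req#11 t=18s (window 2): DENY
  req#12 t=20s (window 2): DENY
  req#13 t=21s (window 3): ALLOW
  req#14 t=23s (window 3): ALLOW
  req#15 t=25s (window 3): DENY
  req#16 t=27s (window 3): DENY
  req#17 t=29s (window 4): ALLOW
  req#18 t=30s (window 4): ALLOW
  req#19 t=32s (window 4): DENY
  req#20 t=34s (window 4): DENY

Allowed counts by window: 2 2 2 2 2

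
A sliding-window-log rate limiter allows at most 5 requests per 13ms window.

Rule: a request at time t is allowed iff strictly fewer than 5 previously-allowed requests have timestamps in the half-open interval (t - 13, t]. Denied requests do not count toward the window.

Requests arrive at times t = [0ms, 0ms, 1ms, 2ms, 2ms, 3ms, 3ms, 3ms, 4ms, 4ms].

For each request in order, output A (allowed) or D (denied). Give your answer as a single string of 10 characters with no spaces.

Answer: AAAAADDDDD

Derivation:
Tracking allowed requests in the window:
  req#1 t=0ms: ALLOW
  req#2 t=0ms: ALLOW
  req#3 t=1ms: ALLOW
  req#4 t=2ms: ALLOW
  req#5 t=2ms: ALLOW
  req#6 t=3ms: DENY
  req#7 t=3ms: DENY
  req#8 t=3ms: DENY
  req#9 t=4ms: DENY
  req#10 t=4ms: DENY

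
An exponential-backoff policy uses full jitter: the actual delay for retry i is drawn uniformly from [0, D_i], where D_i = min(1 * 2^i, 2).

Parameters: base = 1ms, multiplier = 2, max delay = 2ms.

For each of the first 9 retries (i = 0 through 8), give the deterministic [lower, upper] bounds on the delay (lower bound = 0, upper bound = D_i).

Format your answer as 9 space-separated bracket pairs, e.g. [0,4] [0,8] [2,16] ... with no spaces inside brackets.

Computing bounds per retry:
  i=0: D_i=min(1*2^0,2)=1, bounds=[0,1]
  i=1: D_i=min(1*2^1,2)=2, bounds=[0,2]
  i=2: D_i=min(1*2^2,2)=2, bounds=[0,2]
  i=3: D_i=min(1*2^3,2)=2, bounds=[0,2]
  i=4: D_i=min(1*2^4,2)=2, bounds=[0,2]
  i=5: D_i=min(1*2^5,2)=2, bounds=[0,2]
  i=6: D_i=min(1*2^6,2)=2, bounds=[0,2]
  i=7: D_i=min(1*2^7,2)=2, bounds=[0,2]
  i=8: D_i=min(1*2^8,2)=2, bounds=[0,2]

Answer: [0,1] [0,2] [0,2] [0,2] [0,2] [0,2] [0,2] [0,2] [0,2]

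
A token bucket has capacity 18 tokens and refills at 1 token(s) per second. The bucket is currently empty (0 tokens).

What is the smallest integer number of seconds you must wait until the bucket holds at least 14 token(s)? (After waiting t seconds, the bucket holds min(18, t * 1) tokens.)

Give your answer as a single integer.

Need t * 1 >= 14, so t >= 14/1.
Smallest integer t = ceil(14/1) = 14.

Answer: 14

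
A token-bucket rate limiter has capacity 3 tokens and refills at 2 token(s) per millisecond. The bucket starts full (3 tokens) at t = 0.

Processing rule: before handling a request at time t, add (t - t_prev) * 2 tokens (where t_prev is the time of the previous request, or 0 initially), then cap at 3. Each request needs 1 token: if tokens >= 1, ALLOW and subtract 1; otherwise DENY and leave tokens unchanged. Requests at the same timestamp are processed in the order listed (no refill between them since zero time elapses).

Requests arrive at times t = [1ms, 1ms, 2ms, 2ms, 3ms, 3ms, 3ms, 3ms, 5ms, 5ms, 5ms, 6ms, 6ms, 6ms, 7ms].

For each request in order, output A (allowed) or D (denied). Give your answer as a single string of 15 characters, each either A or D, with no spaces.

Answer: AAAAAAADAAAAADA

Derivation:
Simulating step by step:
  req#1 t=1ms: ALLOW
  req#2 t=1ms: ALLOW
  req#3 t=2ms: ALLOW
  req#4 t=2ms: ALLOW
  req#5 t=3ms: ALLOW
  req#6 t=3ms: ALLOW
  req#7 t=3ms: ALLOW
  req#8 t=3ms: DENY
  req#9 t=5ms: ALLOW
  req#10 t=5ms: ALLOW
  req#11 t=5ms: ALLOW
  req#12 t=6ms: ALLOW
  req#13 t=6ms: ALLOW
  req#14 t=6ms: DENY
  req#15 t=7ms: ALLOW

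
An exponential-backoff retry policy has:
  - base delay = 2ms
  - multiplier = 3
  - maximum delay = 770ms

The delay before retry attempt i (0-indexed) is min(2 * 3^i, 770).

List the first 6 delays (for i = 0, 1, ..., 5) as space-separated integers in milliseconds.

Computing each delay:
  i=0: min(2*3^0, 770) = 2
  i=1: min(2*3^1, 770) = 6
  i=2: min(2*3^2, 770) = 18
  i=3: min(2*3^3, 770) = 54
  i=4: min(2*3^4, 770) = 162
  i=5: min(2*3^5, 770) = 486

Answer: 2 6 18 54 162 486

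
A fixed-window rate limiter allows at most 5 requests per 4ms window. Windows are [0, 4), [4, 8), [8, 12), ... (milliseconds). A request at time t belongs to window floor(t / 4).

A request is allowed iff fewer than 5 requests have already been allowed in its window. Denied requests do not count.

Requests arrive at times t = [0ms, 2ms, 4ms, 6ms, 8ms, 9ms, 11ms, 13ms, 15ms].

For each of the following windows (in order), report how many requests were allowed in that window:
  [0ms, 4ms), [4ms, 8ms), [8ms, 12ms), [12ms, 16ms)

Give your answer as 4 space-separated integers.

Processing requests:
  req#1 t=0ms (window 0): ALLOW
  req#2 t=2ms (window 0): ALLOW
  req#3 t=4ms (window 1): ALLOW
  req#4 t=6ms (window 1): ALLOW
  req#5 t=8ms (window 2): ALLOW
  req#6 t=9ms (window 2): ALLOW
  req#7 t=11ms (window 2): ALLOW
  req#8 t=13ms (window 3): ALLOW
  req#9 t=15ms (window 3): ALLOW

Allowed counts by window: 2 2 3 2

Answer: 2 2 3 2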